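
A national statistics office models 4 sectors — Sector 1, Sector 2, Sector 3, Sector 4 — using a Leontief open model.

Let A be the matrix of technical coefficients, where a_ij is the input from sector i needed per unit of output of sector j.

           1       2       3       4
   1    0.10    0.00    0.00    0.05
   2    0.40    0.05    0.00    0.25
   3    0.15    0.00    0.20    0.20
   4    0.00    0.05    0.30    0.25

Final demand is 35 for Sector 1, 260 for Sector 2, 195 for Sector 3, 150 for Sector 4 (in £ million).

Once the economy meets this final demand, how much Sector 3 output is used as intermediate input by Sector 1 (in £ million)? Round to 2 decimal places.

I − A =
  [   0.90     0.00     0.00    -0.05]
  [  -0.40     0.95     0.00    -0.25]
  [  -0.15     0.00     0.80    -0.20]
  [   0.00    -0.05    -0.30     0.75]
Compute the cofactors C_ij = (−1)^(i+j)·(3×3 minor ij) of I−A; the adjugate is their transpose:
adj(I−A) = Cᵀ =
  [ 0.503000   0.002000   0.014250   0.038000]
  [ 0.227250   0.483750   0.073500   0.196000]
  [ 0.109000   0.009375   0.629000   0.178125]
  [ 0.058750   0.036000   0.256500   0.684000]
det(I−A) = Σ_j (I−A)_1j·C_1j = (0.90)(0.503000) + (0.00)(0.227250) + (0.00)(0.109000) + (-0.05)(0.058750) = 0.4497625
(I − A)⁻¹ = adj(I−A) / det(I−A) ≈
  [   1.1184     0.0044     0.0317     0.0845]
  [   0.5053     1.0756     0.1634     0.4358]
  [   0.2424     0.0208     1.3985     0.3960]
  [   0.1306     0.0800     0.5703     1.5208]
First solve x = (I − A)⁻¹ d = adj(I−A)·d / det(I−A); in particular x_1 = (0.503000·35 + 0.002000·260 + 0.014250·195 + 0.038000·150) / 0.4497625 = 26.60375 / 0.4497625 ≈ 59.1507.
Intermediate flow from 3 to 1: z_31 = a_31 · x_1 = 0.15 × 26.60375 / 0.4497625 = 3.9905625 / 0.4497625 ≈ 8.87.

z_31 = 8.87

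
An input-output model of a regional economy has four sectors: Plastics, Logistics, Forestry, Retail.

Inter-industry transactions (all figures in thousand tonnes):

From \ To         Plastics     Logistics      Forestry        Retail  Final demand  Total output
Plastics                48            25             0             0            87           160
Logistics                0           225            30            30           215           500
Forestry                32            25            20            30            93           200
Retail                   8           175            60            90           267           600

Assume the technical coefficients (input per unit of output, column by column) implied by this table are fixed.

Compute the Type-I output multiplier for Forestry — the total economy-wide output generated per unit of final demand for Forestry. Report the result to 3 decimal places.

m_3 = 2.132

Technical coefficients a_ij = z_ij / X_j:
  a_11 = 48/160 = 0.30, a_21 = 0/160 = 0.00, a_31 = 32/160 = 0.20, a_41 = 8/160 = 0.05
  a_12 = 25/500 = 0.05, a_22 = 225/500 = 0.45, a_32 = 25/500 = 0.05, a_42 = 175/500 = 0.35
  a_13 = 0/200 = 0.00, a_23 = 30/200 = 0.15, a_33 = 20/200 = 0.10, a_43 = 60/200 = 0.30
  a_14 = 0/600 = 0.00, a_24 = 30/600 = 0.05, a_34 = 30/600 = 0.05, a_44 = 90/600 = 0.15
I − A =
  [   0.70    -0.05     0.00     0.00]
  [   0.00     0.55    -0.15    -0.05]
  [  -0.20    -0.05     0.90    -0.05]
  [  -0.05    -0.35    -0.30     0.85]
Compute the cofactors C_ij = (−1)^(i+j)·(3×3 minor ij) of I−A; the adjugate is their transpose:
adj(I−A) = Cᵀ =
  [ 0.387000   0.037500   0.007125   0.002625]
  [ 0.031125   0.525000   0.099750   0.036750]
  [ 0.091500   0.050625   0.314875   0.021500]
  [ 0.067875   0.236250   0.152625   0.339750]
det(I−A) = Σ_j (I−A)_1j·C_1j = (0.70)(0.387000) + (-0.05)(0.031125) + (0.00)(0.091500) + (0.00)(0.067875) = 0.26934375
(I − A)⁻¹ = adj(I−A) / det(I−A) ≈
  [   1.4368     0.1392     0.0265     0.0097]
  [   0.1156     1.9492     0.3703     0.1364]
  [   0.3397     0.1880     1.1690     0.0798]
  [   0.2520     0.8771     0.5667     1.2614]
The output multiplier for sector j is the column-j sum of the Leontief inverse (I − A)⁻¹ = adj(I−A) / det(I−A).
Column 3 of adj(I−A): (0.007125, 0.099750, 0.314875, 0.152625); det(I−A) = 0.26934375.
m_3 = (0.007125 + 0.099750 + 0.314875 + 0.152625) / 0.26934375 = 0.574375 / 0.26934375 ≈ 2.132.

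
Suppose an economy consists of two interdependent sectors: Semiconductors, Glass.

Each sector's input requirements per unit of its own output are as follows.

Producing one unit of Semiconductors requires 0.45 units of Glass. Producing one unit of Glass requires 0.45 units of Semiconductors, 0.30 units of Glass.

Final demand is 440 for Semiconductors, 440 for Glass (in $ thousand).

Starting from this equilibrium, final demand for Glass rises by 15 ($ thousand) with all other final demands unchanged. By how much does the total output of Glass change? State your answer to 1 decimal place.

Δx_G = 30.2

I − A =
  [   1.00    -0.45]
  [  -0.45     0.70]
det(I−A) = (1.00)(0.70) − (-0.45)(-0.45) = 0.4975
adj(I−A) = [[0.70, 0.45], [0.45, 1.00]]
(I − A)⁻¹ = adj(I−A) / det(I−A) ≈
  [   1.4070     0.9045]
  [   0.9045     2.0101]
Δx = (I − A)⁻¹ Δd with Δd having +15 in the Glass component and 0 elsewhere.
So Δx_G = L_GG · (+15), where L_GG = adj(I−A)_GG / det(I−A) = 1.00 / 0.4975.
Δx_G = 1.00 × (+15) / 0.4975 = 15.00 / 0.4975 ≈ 30.2.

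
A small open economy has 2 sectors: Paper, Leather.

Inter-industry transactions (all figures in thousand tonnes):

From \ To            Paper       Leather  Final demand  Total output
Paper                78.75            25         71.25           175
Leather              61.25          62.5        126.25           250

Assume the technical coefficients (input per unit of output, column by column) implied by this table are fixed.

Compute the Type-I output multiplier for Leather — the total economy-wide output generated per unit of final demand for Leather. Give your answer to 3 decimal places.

m_L = 1.722

Technical coefficients a_ij = z_ij / X_j:
  a_PP = 78.75/175 = 0.45, a_LP = 61.25/175 = 0.35
  a_PL = 25/250 = 0.10, a_LL = 62.5/250 = 0.25
I − A =
  [   0.55    -0.10]
  [  -0.35     0.75]
det(I−A) = (0.55)(0.75) − (-0.10)(-0.35) = 0.3775
adj(I−A) = [[0.75, 0.10], [0.35, 0.55]]
(I − A)⁻¹ = adj(I−A) / det(I−A) ≈
  [   1.9868     0.2649]
  [   0.9272     1.4570]
The output multiplier for sector j is the column-j sum of the Leontief inverse (I − A)⁻¹ = adj(I−A) / det(I−A).
Column L of adj(I−A): (0.10, 0.55); det(I−A) = 0.3775.
m_L = (0.10 + 0.55) / 0.3775 = 0.65 / 0.3775 ≈ 1.722.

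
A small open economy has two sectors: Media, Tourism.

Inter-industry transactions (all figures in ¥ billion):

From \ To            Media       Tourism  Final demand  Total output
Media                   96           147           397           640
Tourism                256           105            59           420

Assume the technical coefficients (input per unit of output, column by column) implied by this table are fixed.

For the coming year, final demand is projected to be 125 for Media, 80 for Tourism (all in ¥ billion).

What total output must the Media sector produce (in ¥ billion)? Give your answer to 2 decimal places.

x_M = 244.72

Technical coefficients a_ij = z_ij / X_j:
  a_MM = 96/640 = 0.15, a_TM = 256/640 = 0.40
  a_MT = 147/420 = 0.35, a_TT = 105/420 = 0.25
I − A =
  [   0.85    -0.35]
  [  -0.40     0.75]
det(I−A) = (0.85)(0.75) − (-0.35)(-0.40) = 0.4975
adj(I−A) = [[0.75, 0.35], [0.40, 0.85]]
(I − A)⁻¹ = adj(I−A) / det(I−A) ≈
  [   1.5075     0.7035]
  [   0.8040     1.7085]
x = (I − A)⁻¹ d = adj(I−A)·d / det(I−A), with det(I−A) = 0.4975:
  x_M = (0.75·125 + 0.35·80) / 0.4975 = 121.75 / 0.4975 ≈ 244.72
  x_T = (0.40·125 + 0.85·80) / 0.4975 = 118.00 / 0.4975 ≈ 237.19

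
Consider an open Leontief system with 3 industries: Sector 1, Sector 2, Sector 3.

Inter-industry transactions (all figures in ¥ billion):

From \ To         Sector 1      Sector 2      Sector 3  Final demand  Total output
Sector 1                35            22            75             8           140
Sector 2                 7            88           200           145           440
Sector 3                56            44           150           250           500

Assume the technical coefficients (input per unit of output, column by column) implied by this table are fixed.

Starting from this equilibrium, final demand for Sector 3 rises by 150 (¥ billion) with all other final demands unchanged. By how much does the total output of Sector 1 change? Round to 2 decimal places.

Δx_1 = 63.35

Technical coefficients a_ij = z_ij / X_j:
  a_11 = 35/140 = 0.25, a_21 = 7/140 = 0.05, a_31 = 56/140 = 0.40
  a_12 = 22/440 = 0.05, a_22 = 88/440 = 0.20, a_32 = 44/440 = 0.10
  a_13 = 75/500 = 0.15, a_23 = 200/500 = 0.40, a_33 = 150/500 = 0.30
I − A =
  [   0.75    -0.05    -0.15]
  [  -0.05     0.80    -0.40]
  [  -0.40    -0.10     0.70]
Cofactors of I−A, C_ij = (−1)^(i+j)·(minor ij) (rows/columns in the sector order above):
  C_11 = (0.80)(0.70) − (-0.40)(-0.10) = 0.5200
  C_12 = −[(-0.05)(0.70) − (-0.40)(-0.40)] = 0.1950
  C_13 = (-0.05)(-0.10) − (0.80)(-0.40) = 0.3250
  C_21 = −[(-0.05)(0.70) − (-0.15)(-0.10)] = 0.0500
  C_22 = (0.75)(0.70) − (-0.15)(-0.40) = 0.4650
  C_23 = −[(0.75)(-0.10) − (-0.05)(-0.40)] = 0.0950
  C_31 = (-0.05)(-0.40) − (-0.15)(0.80) = 0.1400
  C_32 = −[(0.75)(-0.40) − (-0.15)(-0.05)] = 0.3075
  C_33 = (0.75)(0.80) − (-0.05)(-0.05) = 0.5975
det(I−A) = Σ_j (I−A)_1j·C_1j = (0.75)(0.5200) + (-0.05)(0.1950) + (-0.15)(0.3250) = 0.3315
adj(I−A) = Cᵀ =
  [ 0.5200   0.0500   0.1400]
  [ 0.1950   0.4650   0.3075]
  [ 0.3250   0.0950   0.5975]
(I − A)⁻¹ = adj(I−A) / det(I−A) ≈
  [   1.5686     0.1508     0.4223]
  [   0.5882     1.4027     0.9276]
  [   0.9804     0.2866     1.8024]
Δx = (I − A)⁻¹ Δd with Δd having +150 in the Sector 3 component and 0 elsewhere.
So Δx_1 = L_13 · (+150), where L_13 = adj(I−A)_13 / det(I−A) = 0.1400 / 0.3315.
Δx_1 = 0.1400 × (+150) / 0.3315 = 21.00 / 0.3315 ≈ 63.35.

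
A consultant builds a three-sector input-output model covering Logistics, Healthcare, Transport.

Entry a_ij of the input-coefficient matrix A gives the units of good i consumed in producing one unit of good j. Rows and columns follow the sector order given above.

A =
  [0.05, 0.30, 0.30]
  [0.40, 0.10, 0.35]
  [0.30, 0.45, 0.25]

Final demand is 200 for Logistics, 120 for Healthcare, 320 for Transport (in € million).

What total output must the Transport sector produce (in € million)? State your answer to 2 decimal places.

I − A =
  [   0.95    -0.30    -0.30]
  [  -0.40     0.90    -0.35]
  [  -0.30    -0.45     0.75]
Cofactors of I−A, C_ij = (−1)^(i+j)·(minor ij) (rows/columns in the sector order above):
  C_11 = (0.90)(0.75) − (-0.35)(-0.45) = 0.5175
  C_12 = −[(-0.40)(0.75) − (-0.35)(-0.30)] = 0.4050
  C_13 = (-0.40)(-0.45) − (0.90)(-0.30) = 0.4500
  C_21 = −[(-0.30)(0.75) − (-0.30)(-0.45)] = 0.3600
  C_22 = (0.95)(0.75) − (-0.30)(-0.30) = 0.6225
  C_23 = −[(0.95)(-0.45) − (-0.30)(-0.30)] = 0.5175
  C_31 = (-0.30)(-0.35) − (-0.30)(0.90) = 0.3750
  C_32 = −[(0.95)(-0.35) − (-0.30)(-0.40)] = 0.4525
  C_33 = (0.95)(0.90) − (-0.30)(-0.40) = 0.7350
det(I−A) = Σ_j (I−A)_1j·C_1j = (0.95)(0.5175) + (-0.30)(0.4050) + (-0.30)(0.4500) = 0.235125
adj(I−A) = Cᵀ =
  [ 0.5175   0.3600   0.3750]
  [ 0.4050   0.6225   0.4525]
  [ 0.4500   0.5175   0.7350]
(I − A)⁻¹ = adj(I−A) / det(I−A) ≈
  [   2.2010     1.5311     1.5949]
  [   1.7225     2.6475     1.9245]
  [   1.9139     2.2010     3.1260]
x = (I − A)⁻¹ d = adj(I−A)·d / det(I−A), with det(I−A) = 0.235125:
  x_L = (0.5175·200 + 0.3600·120 + 0.3750·320) / 0.235125 = 266.70 / 0.235125 ≈ 1134.29
  x_H = (0.4050·200 + 0.6225·120 + 0.4525·320) / 0.235125 = 300.50 / 0.235125 ≈ 1278.04
  x_T = (0.4500·200 + 0.5175·120 + 0.7350·320) / 0.235125 = 387.30 / 0.235125 ≈ 1647.21

x_T = 1647.21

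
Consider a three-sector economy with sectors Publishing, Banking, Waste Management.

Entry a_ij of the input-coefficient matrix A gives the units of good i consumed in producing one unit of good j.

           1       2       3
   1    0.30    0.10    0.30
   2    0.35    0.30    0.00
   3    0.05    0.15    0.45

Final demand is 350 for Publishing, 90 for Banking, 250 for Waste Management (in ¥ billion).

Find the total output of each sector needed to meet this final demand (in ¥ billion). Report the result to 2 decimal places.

I − A =
  [   0.70    -0.10    -0.30]
  [  -0.35     0.70     0.00]
  [  -0.05    -0.15     0.55]
Cofactors of I−A, C_ij = (−1)^(i+j)·(minor ij) (rows/columns in the sector order above):
  C_11 = (0.70)(0.55) − (0.00)(-0.15) = 0.3850
  C_12 = −[(-0.35)(0.55) − (0.00)(-0.05)] = 0.1925
  C_13 = (-0.35)(-0.15) − (0.70)(-0.05) = 0.0875
  C_21 = −[(-0.10)(0.55) − (-0.30)(-0.15)] = 0.1000
  C_22 = (0.70)(0.55) − (-0.30)(-0.05) = 0.3700
  C_23 = −[(0.70)(-0.15) − (-0.10)(-0.05)] = 0.1100
  C_31 = (-0.10)(0.00) − (-0.30)(0.70) = 0.2100
  C_32 = −[(0.70)(0.00) − (-0.30)(-0.35)] = 0.1050
  C_33 = (0.70)(0.70) − (-0.10)(-0.35) = 0.4550
det(I−A) = Σ_j (I−A)_1j·C_1j = (0.70)(0.3850) + (-0.10)(0.1925) + (-0.30)(0.0875) = 0.2240
adj(I−A) = Cᵀ =
  [ 0.3850   0.1000   0.2100]
  [ 0.1925   0.3700   0.1050]
  [ 0.0875   0.1100   0.4550]
(I − A)⁻¹ = adj(I−A) / det(I−A) ≈
  [   1.7188     0.4464     0.9375]
  [   0.8594     1.6518     0.4688]
  [   0.3906     0.4911     2.0313]
x = (I − A)⁻¹ d = adj(I−A)·d / det(I−A), with det(I−A) = 0.2240:
  x_1 = (0.3850·350 + 0.1000·90 + 0.2100·250) / 0.2240 = 196.25 / 0.2240 ≈ 876.12
  x_2 = (0.1925·350 + 0.3700·90 + 0.1050·250) / 0.2240 = 126.925 / 0.2240 ≈ 566.63
  x_3 = (0.0875·350 + 0.1100·90 + 0.4550·250) / 0.2240 = 154.275 / 0.2240 ≈ 688.73

x_1 = 876.12, x_2 = 566.63, x_3 = 688.73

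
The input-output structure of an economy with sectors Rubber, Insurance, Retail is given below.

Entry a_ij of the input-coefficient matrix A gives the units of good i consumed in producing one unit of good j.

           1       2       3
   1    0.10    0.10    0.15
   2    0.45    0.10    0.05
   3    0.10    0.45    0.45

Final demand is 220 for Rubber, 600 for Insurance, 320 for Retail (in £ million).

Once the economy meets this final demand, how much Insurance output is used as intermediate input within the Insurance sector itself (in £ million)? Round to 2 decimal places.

z_22 = 106.58

I − A =
  [   0.90    -0.10    -0.15]
  [  -0.45     0.90    -0.05]
  [  -0.10    -0.45     0.55]
Cofactors of I−A, C_ij = (−1)^(i+j)·(minor ij) (rows/columns in the sector order above):
  C_11 = (0.90)(0.55) − (-0.05)(-0.45) = 0.4725
  C_12 = −[(-0.45)(0.55) − (-0.05)(-0.10)] = 0.2525
  C_13 = (-0.45)(-0.45) − (0.90)(-0.10) = 0.2925
  C_21 = −[(-0.10)(0.55) − (-0.15)(-0.45)] = 0.1225
  C_22 = (0.90)(0.55) − (-0.15)(-0.10) = 0.4800
  C_23 = −[(0.90)(-0.45) − (-0.10)(-0.10)] = 0.4150
  C_31 = (-0.10)(-0.05) − (-0.15)(0.90) = 0.1400
  C_32 = −[(0.90)(-0.05) − (-0.15)(-0.45)] = 0.1125
  C_33 = (0.90)(0.90) − (-0.10)(-0.45) = 0.7650
det(I−A) = Σ_j (I−A)_1j·C_1j = (0.90)(0.4725) + (-0.10)(0.2525) + (-0.15)(0.2925) = 0.356125
adj(I−A) = Cᵀ =
  [ 0.4725   0.1225   0.1400]
  [ 0.2525   0.4800   0.1125]
  [ 0.2925   0.4150   0.7650]
(I − A)⁻¹ = adj(I−A) / det(I−A) ≈
  [   1.3268     0.3440     0.3931]
  [   0.7090     1.3478     0.3159]
  [   0.8213     1.1653     2.1481]
First solve x = (I − A)⁻¹ d = adj(I−A)·d / det(I−A); in particular x_2 = (0.2525·220 + 0.4800·600 + 0.1125·320) / 0.356125 = 379.55 / 0.356125 ≈ 1065.7775.
Intermediate flow from 2 to 2: z_22 = a_22 · x_2 = 0.10 × 379.55 / 0.356125 = 37.955 / 0.356125 ≈ 106.58.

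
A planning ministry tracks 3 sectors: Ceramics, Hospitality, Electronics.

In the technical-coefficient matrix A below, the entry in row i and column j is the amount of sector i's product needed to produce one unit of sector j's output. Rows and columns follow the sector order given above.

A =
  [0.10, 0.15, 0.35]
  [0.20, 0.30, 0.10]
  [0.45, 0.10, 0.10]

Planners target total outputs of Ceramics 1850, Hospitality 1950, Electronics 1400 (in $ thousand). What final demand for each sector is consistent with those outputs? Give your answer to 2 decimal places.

I − A =
  [   0.90    -0.15    -0.35]
  [  -0.20     0.70    -0.10]
  [  -0.45    -0.10     0.90]
d = (I − A) x:
  d_1 = (+0.90)·1850 + (-0.15)·1950 + (-0.35)·1400 = 882.50
  d_2 = (-0.20)·1850 + (+0.70)·1950 + (-0.10)·1400 = 855.00
  d_3 = (-0.45)·1850 + (-0.10)·1950 + (+0.90)·1400 = 232.50

d_1 = 882.50, d_2 = 855.00, d_3 = 232.50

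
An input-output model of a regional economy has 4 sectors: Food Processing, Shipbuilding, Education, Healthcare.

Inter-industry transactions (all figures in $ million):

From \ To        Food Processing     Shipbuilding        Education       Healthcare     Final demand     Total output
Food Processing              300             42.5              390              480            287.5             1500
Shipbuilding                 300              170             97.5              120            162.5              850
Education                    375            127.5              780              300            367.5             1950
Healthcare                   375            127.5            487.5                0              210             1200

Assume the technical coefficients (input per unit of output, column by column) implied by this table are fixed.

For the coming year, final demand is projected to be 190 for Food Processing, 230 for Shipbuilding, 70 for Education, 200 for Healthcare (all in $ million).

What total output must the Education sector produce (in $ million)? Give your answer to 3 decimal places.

x_E = 992.475

Technical coefficients a_ij = z_ij / X_j:
  a_FF = 300/1500 = 0.20, a_SF = 300/1500 = 0.20, a_EF = 375/1500 = 0.25, a_HF = 375/1500 = 0.25
  a_FS = 42.5/850 = 0.05, a_SS = 170/850 = 0.20, a_ES = 127.5/850 = 0.15, a_HS = 127.5/850 = 0.15
  a_FE = 390/1950 = 0.20, a_SE = 97.5/1950 = 0.05, a_EE = 780/1950 = 0.40, a_HE = 487.5/1950 = 0.25
  a_FH = 480/1200 = 0.40, a_SH = 120/1200 = 0.10, a_EH = 300/1200 = 0.25, a_HH = 0/1200 = 0.00
I − A =
  [   0.80    -0.05    -0.20    -0.40]
  [  -0.20     0.80    -0.05    -0.10]
  [  -0.25    -0.15     0.60    -0.25]
  [  -0.25    -0.15    -0.25     1.00]
Compute the cofactors C_ij = (−1)^(i+j)·(3×3 minor ij) of I−A; the adjugate is their transpose:
adj(I−A) = Cᵀ =
  [ 0.407875   0.115375   0.243750   0.235625]
  [ 0.144375   0.282500   0.120000   0.116000]
  [ 0.287500   0.165625   0.524750   0.262750]
  [ 0.195500   0.112625   0.210125   0.325375]
det(I−A) = Σ_j (I−A)_1j·C_1j = (0.80)(0.407875) + (-0.05)(0.144375) + (-0.20)(0.287500) + (-0.40)(0.195500) = 0.18338125
(I − A)⁻¹ = adj(I−A) / det(I−A) ≈
  [   2.2242     0.6292     1.3292     1.2849]
  [   0.7873     1.5405     0.6544     0.6326]
  [   1.5678     0.9032     2.8615     1.4328]
  [   1.0661     0.6142     1.1458     1.7743]
x = (I − A)⁻¹ d = adj(I−A)·d / det(I−A), with det(I−A) = 0.18338125:
  x_F = (0.407875·190 + 0.115375·230 + 0.243750·70 + 0.235625·200) / 0.18338125 = 168.22 / 0.18338125 ≈ 917.324
  x_S = (0.144375·190 + 0.282500·230 + 0.120000·70 + 0.116000·200) / 0.18338125 = 124.00625 / 0.18338125 ≈ 676.221
  x_E = (0.287500·190 + 0.165625·230 + 0.524750·70 + 0.262750·200) / 0.18338125 = 182.00125 / 0.18338125 ≈ 992.475
  x_H = (0.195500·190 + 0.112625·230 + 0.210125·70 + 0.325375·200) / 0.18338125 = 142.8325 / 0.18338125 ≈ 778.883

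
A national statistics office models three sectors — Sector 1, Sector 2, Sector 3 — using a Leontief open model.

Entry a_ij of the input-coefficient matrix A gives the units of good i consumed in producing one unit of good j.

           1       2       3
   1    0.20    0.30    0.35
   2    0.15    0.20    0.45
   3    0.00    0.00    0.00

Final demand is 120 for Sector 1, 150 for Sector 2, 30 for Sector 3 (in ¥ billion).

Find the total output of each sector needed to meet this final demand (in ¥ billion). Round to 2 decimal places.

I − A =
  [   0.80    -0.30    -0.35]
  [  -0.15     0.80    -0.45]
  [   0.00     0.00     1.00]
Cofactors of I−A, C_ij = (−1)^(i+j)·(minor ij) (rows/columns in the sector order above):
  C_11 = (0.80)(1.00) − (-0.45)(0.00) = 0.8000
  C_12 = −[(-0.15)(1.00) − (-0.45)(0.00)] = 0.1500
  C_13 = (-0.15)(0.00) − (0.80)(0.00) = 0.0000
  C_21 = −[(-0.30)(1.00) − (-0.35)(0.00)] = 0.3000
  C_22 = (0.80)(1.00) − (-0.35)(0.00) = 0.8000
  C_23 = −[(0.80)(0.00) − (-0.30)(0.00)] = 0.0000
  C_31 = (-0.30)(-0.45) − (-0.35)(0.80) = 0.4150
  C_32 = −[(0.80)(-0.45) − (-0.35)(-0.15)] = 0.4125
  C_33 = (0.80)(0.80) − (-0.30)(-0.15) = 0.5950
det(I−A) = Σ_j (I−A)_1j·C_1j = (0.80)(0.8000) + (-0.30)(0.1500) + (-0.35)(0.0000) = 0.5950
adj(I−A) = Cᵀ =
  [ 0.8000   0.3000   0.4150]
  [ 0.1500   0.8000   0.4125]
  [ 0.0000   0.0000   0.5950]
(I − A)⁻¹ = adj(I−A) / det(I−A) ≈
  [   1.3445     0.5042     0.6975]
  [   0.2521     1.3445     0.6933]
  [   0.0000     0.0000     1.0000]
x = (I − A)⁻¹ d = adj(I−A)·d / det(I−A), with det(I−A) = 0.5950:
  x_1 = (0.8000·120 + 0.3000·150 + 0.4150·30) / 0.5950 = 153.45 / 0.5950 ≈ 257.90
  x_2 = (0.1500·120 + 0.8000·150 + 0.4125·30) / 0.5950 = 150.375 / 0.5950 ≈ 252.73
  x_3 = (0.0000·120 + 0.0000·150 + 0.5950·30) / 0.5950 = 17.85 / 0.5950 = 30.00

x_1 = 257.90, x_2 = 252.73, x_3 = 30.00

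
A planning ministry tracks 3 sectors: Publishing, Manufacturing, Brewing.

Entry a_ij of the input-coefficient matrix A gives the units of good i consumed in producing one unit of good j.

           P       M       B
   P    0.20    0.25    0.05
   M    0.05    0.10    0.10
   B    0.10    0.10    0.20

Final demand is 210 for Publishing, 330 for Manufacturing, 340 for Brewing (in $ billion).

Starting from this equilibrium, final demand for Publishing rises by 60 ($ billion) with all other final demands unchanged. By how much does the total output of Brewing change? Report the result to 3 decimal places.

I − A =
  [   0.80    -0.25    -0.05]
  [  -0.05     0.90    -0.10]
  [  -0.10    -0.10     0.80]
Cofactors of I−A, C_ij = (−1)^(i+j)·(minor ij) (rows/columns in the sector order above):
  C_11 = (0.90)(0.80) − (-0.10)(-0.10) = 0.7100
  C_12 = −[(-0.05)(0.80) − (-0.10)(-0.10)] = 0.0500
  C_13 = (-0.05)(-0.10) − (0.90)(-0.10) = 0.0950
  C_21 = −[(-0.25)(0.80) − (-0.05)(-0.10)] = 0.2050
  C_22 = (0.80)(0.80) − (-0.05)(-0.10) = 0.6350
  C_23 = −[(0.80)(-0.10) − (-0.25)(-0.10)] = 0.1050
  C_31 = (-0.25)(-0.10) − (-0.05)(0.90) = 0.0700
  C_32 = −[(0.80)(-0.10) − (-0.05)(-0.05)] = 0.0825
  C_33 = (0.80)(0.90) − (-0.25)(-0.05) = 0.7075
det(I−A) = Σ_j (I−A)_1j·C_1j = (0.80)(0.7100) + (-0.25)(0.0500) + (-0.05)(0.0950) = 0.55075
adj(I−A) = Cᵀ =
  [ 0.7100   0.2050   0.0700]
  [ 0.0500   0.6350   0.0825]
  [ 0.0950   0.1050   0.7075]
(I − A)⁻¹ = adj(I−A) / det(I−A) ≈
  [   1.2892     0.3722     0.1271]
  [   0.0908     1.1530     0.1498]
  [   0.1725     0.1906     1.2846]
Δx = (I − A)⁻¹ Δd with Δd having +60 in the Publishing component and 0 elsewhere.
So Δx_B = L_BP · (+60), where L_BP = adj(I−A)_BP / det(I−A) = 0.0950 / 0.55075.
Δx_B = 0.0950 × (+60) / 0.55075 = 5.70 / 0.55075 ≈ 10.350.

Δx_B = 10.350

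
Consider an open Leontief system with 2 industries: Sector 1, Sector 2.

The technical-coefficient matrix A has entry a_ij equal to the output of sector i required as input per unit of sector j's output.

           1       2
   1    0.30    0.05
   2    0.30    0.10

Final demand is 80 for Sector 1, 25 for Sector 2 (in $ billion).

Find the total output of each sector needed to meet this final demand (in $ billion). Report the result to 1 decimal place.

x_1 = 119.1, x_2 = 67.5

I − A =
  [   0.70    -0.05]
  [  -0.30     0.90]
det(I−A) = (0.70)(0.90) − (-0.05)(-0.30) = 0.6150
adj(I−A) = [[0.90, 0.05], [0.30, 0.70]]
(I − A)⁻¹ = adj(I−A) / det(I−A) ≈
  [   1.4634     0.0813]
  [   0.4878     1.1382]
x = (I − A)⁻¹ d = adj(I−A)·d / det(I−A), with det(I−A) = 0.6150:
  x_1 = (0.90·80 + 0.05·25) / 0.6150 = 73.25 / 0.6150 ≈ 119.1
  x_2 = (0.30·80 + 0.70·25) / 0.6150 = 41.50 / 0.6150 ≈ 67.5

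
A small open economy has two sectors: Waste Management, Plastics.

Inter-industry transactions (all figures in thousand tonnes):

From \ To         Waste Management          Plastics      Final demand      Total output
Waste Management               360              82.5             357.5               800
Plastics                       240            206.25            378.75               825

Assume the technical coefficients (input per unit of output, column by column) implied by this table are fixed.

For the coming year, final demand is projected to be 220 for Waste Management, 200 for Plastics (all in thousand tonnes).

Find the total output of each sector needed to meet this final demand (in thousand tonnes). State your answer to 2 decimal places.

x_W = 483.66, x_P = 460.13

Technical coefficients a_ij = z_ij / X_j:
  a_WW = 360/800 = 0.45, a_PW = 240/800 = 0.30
  a_WP = 82.5/825 = 0.10, a_PP = 206.25/825 = 0.25
I − A =
  [   0.55    -0.10]
  [  -0.30     0.75]
det(I−A) = (0.55)(0.75) − (-0.10)(-0.30) = 0.3825
adj(I−A) = [[0.75, 0.10], [0.30, 0.55]]
(I − A)⁻¹ = adj(I−A) / det(I−A) ≈
  [   1.9608     0.2614]
  [   0.7843     1.4379]
x = (I − A)⁻¹ d = adj(I−A)·d / det(I−A), with det(I−A) = 0.3825:
  x_W = (0.75·220 + 0.10·200) / 0.3825 = 185.00 / 0.3825 ≈ 483.66
  x_P = (0.30·220 + 0.55·200) / 0.3825 = 176.00 / 0.3825 ≈ 460.13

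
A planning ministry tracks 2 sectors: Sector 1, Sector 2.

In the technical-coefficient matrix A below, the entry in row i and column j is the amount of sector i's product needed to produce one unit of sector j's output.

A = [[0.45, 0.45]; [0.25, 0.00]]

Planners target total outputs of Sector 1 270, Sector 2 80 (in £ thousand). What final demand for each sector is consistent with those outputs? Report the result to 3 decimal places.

d_1 = 112.500, d_2 = 12.500

I − A =
  [   0.55    -0.45]
  [  -0.25     1.00]
d = (I − A) x:
  d_1 = (+0.55)·270 + (-0.45)·80 = 112.500
  d_2 = (-0.25)·270 + (+1.00)·80 = 12.500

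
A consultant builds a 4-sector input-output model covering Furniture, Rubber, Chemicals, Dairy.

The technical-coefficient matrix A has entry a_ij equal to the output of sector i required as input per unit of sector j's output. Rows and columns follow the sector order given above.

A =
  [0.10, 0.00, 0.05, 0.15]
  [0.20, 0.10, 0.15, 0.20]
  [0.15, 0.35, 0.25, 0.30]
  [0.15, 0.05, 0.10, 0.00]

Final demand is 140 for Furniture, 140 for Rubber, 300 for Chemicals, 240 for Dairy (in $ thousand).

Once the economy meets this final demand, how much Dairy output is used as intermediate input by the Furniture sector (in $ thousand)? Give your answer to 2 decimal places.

z_41 = 39.62

I − A =
  [   0.90     0.00    -0.05    -0.15]
  [  -0.20     0.90    -0.15    -0.20]
  [  -0.15    -0.35     0.75    -0.30]
  [  -0.15    -0.05    -0.10     1.00]
Compute the cofactors C_ij = (−1)^(i+j)·(3×3 minor ij) of I−A; the adjugate is their transpose:
adj(I−A) = Cᵀ =
  [ 0.578750   0.029125   0.059125   0.110375]
  [ 0.198750   0.619125   0.164125   0.202875]
  [ 0.257500   0.321750   0.779250   0.336750]
  [ 0.122500   0.067500   0.095000   0.550000]
det(I−A) = Σ_j (I−A)_1j·C_1j = (0.90)(0.578750) + (0.00)(0.198750) + (-0.05)(0.257500) + (-0.15)(0.122500) = 0.489625
(I − A)⁻¹ = adj(I−A) / det(I−A) ≈
  [   1.1820     0.0595     0.1208     0.2254]
  [   0.4059     1.2645     0.3352     0.4143]
  [   0.5259     0.6571     1.5915     0.6878]
  [   0.2502     0.1379     0.1940     1.1233]
First solve x = (I − A)⁻¹ d = adj(I−A)·d / det(I−A); in particular x_1 = (0.578750·140 + 0.029125·140 + 0.059125·300 + 0.110375·240) / 0.489625 = 129.33 / 0.489625 ≈ 264.1409.
Intermediate flow from 4 to 1: z_41 = a_41 · x_1 = 0.15 × 129.33 / 0.489625 = 19.3995 / 0.489625 ≈ 39.62.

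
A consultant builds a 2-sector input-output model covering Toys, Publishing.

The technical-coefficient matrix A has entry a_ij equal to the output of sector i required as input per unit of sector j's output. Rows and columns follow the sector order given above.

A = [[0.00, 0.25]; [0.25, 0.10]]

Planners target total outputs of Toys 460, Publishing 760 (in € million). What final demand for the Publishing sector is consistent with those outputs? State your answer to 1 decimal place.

I − A =
  [   1.00    -0.25]
  [  -0.25     0.90]
d = (I − A) x:
  d_T = (+1.00)·460 + (-0.25)·760 = 270.0
  d_P = (-0.25)·460 + (+0.90)·760 = 569.0

d_P = 569.0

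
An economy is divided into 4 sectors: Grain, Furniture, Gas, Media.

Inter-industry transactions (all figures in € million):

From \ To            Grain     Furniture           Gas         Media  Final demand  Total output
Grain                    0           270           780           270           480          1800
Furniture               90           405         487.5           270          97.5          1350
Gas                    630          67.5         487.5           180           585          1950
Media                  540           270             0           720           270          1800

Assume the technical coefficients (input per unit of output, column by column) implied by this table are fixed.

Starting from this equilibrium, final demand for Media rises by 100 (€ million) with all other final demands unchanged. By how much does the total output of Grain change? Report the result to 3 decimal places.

Δx_1 = 82.027

Technical coefficients a_ij = z_ij / X_j:
  a_11 = 0/1800 = 0.00, a_21 = 90/1800 = 0.05, a_31 = 630/1800 = 0.35, a_41 = 540/1800 = 0.30
  a_12 = 270/1350 = 0.20, a_22 = 405/1350 = 0.30, a_32 = 67.5/1350 = 0.05, a_42 = 270/1350 = 0.20
  a_13 = 780/1950 = 0.40, a_23 = 487.5/1950 = 0.25, a_33 = 487.5/1950 = 0.25, a_43 = 0/1950 = 0.00
  a_14 = 270/1800 = 0.15, a_24 = 270/1800 = 0.15, a_34 = 180/1800 = 0.10, a_44 = 720/1800 = 0.40
I − A =
  [   1.00    -0.20    -0.40    -0.15]
  [  -0.05     0.70    -0.25    -0.15]
  [  -0.35    -0.05     0.75    -0.10]
  [  -0.30    -0.20     0.00     0.60]
Compute the cofactors C_ij = (−1)^(i+j)·(3×3 minor ij) of I−A; the adjugate is their transpose:
adj(I−A) = Cᵀ =
  [ 0.280000   0.132500   0.193500   0.135375]
  [ 0.116250   0.320250   0.168750   0.137250]
  [ 0.162250   0.106250   0.342000   0.124125]
  [ 0.178750   0.173000   0.153000   0.388500]
det(I−A) = Σ_j (I−A)_1j·C_1j = (1.00)(0.280000) + (-0.20)(0.116250) + (-0.40)(0.162250) + (-0.15)(0.178750) = 0.1650375
(I − A)⁻¹ = adj(I−A) / det(I−A) ≈
  [   1.6966     0.8028     1.1725     0.8203]
  [   0.7044     1.9405     1.0225     0.8316]
  [   0.9831     0.6438     2.0723     0.7521]
  [   1.0831     1.0482     0.9271     2.3540]
Δx = (I − A)⁻¹ Δd with Δd having +100 in the Media component and 0 elsewhere.
So Δx_1 = L_14 · (+100), where L_14 = adj(I−A)_14 / det(I−A) = 0.135375 / 0.1650375.
Δx_1 = 0.135375 × (+100) / 0.1650375 = 13.5375 / 0.1650375 ≈ 82.027.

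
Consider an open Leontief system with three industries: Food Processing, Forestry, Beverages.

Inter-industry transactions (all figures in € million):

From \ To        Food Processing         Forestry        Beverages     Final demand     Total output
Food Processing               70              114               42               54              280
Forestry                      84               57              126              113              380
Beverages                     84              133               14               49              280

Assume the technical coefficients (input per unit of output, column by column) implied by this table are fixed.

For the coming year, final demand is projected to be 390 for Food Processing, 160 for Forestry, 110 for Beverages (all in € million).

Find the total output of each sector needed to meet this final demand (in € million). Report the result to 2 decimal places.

x_1 = 1093.90, x_2 = 1016.83, x_3 = 835.85

Technical coefficients a_ij = z_ij / X_j:
  a_11 = 70/280 = 0.25, a_21 = 84/280 = 0.30, a_31 = 84/280 = 0.30
  a_12 = 114/380 = 0.30, a_22 = 57/380 = 0.15, a_32 = 133/380 = 0.35
  a_13 = 42/280 = 0.15, a_23 = 126/280 = 0.45, a_33 = 14/280 = 0.05
I − A =
  [   0.75    -0.30    -0.15]
  [  -0.30     0.85    -0.45]
  [  -0.30    -0.35     0.95]
Cofactors of I−A, C_ij = (−1)^(i+j)·(minor ij) (rows/columns in the sector order above):
  C_11 = (0.85)(0.95) − (-0.45)(-0.35) = 0.6500
  C_12 = −[(-0.30)(0.95) − (-0.45)(-0.30)] = 0.4200
  C_13 = (-0.30)(-0.35) − (0.85)(-0.30) = 0.3600
  C_21 = −[(-0.30)(0.95) − (-0.15)(-0.35)] = 0.3375
  C_22 = (0.75)(0.95) − (-0.15)(-0.30) = 0.6675
  C_23 = −[(0.75)(-0.35) − (-0.30)(-0.30)] = 0.3525
  C_31 = (-0.30)(-0.45) − (-0.15)(0.85) = 0.2625
  C_32 = −[(0.75)(-0.45) − (-0.15)(-0.30)] = 0.3825
  C_33 = (0.75)(0.85) − (-0.30)(-0.30) = 0.5475
det(I−A) = Σ_j (I−A)_1j·C_1j = (0.75)(0.6500) + (-0.30)(0.4200) + (-0.15)(0.3600) = 0.3075
adj(I−A) = Cᵀ =
  [ 0.6500   0.3375   0.2625]
  [ 0.4200   0.6675   0.3825]
  [ 0.3600   0.3525   0.5475]
(I − A)⁻¹ = adj(I−A) / det(I−A) ≈
  [   2.1138     1.0976     0.8537]
  [   1.3659     2.1707     1.2439]
  [   1.1707     1.1463     1.7805]
x = (I − A)⁻¹ d = adj(I−A)·d / det(I−A), with det(I−A) = 0.3075:
  x_1 = (0.6500·390 + 0.3375·160 + 0.2625·110) / 0.3075 = 336.375 / 0.3075 ≈ 1093.90
  x_2 = (0.4200·390 + 0.6675·160 + 0.3825·110) / 0.3075 = 312.675 / 0.3075 ≈ 1016.83
  x_3 = (0.3600·390 + 0.3525·160 + 0.5475·110) / 0.3075 = 257.025 / 0.3075 ≈ 835.85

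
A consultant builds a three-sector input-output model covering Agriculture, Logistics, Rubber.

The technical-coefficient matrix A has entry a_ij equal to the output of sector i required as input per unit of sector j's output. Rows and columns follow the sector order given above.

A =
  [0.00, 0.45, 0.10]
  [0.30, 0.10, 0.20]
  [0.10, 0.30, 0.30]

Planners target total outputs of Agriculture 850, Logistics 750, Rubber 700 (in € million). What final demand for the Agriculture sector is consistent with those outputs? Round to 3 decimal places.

d_A = 442.500

I − A =
  [   1.00    -0.45    -0.10]
  [  -0.30     0.90    -0.20]
  [  -0.10    -0.30     0.70]
d = (I − A) x:
  d_A = (+1.00)·850 + (-0.45)·750 + (-0.10)·700 = 442.500
  d_L = (-0.30)·850 + (+0.90)·750 + (-0.20)·700 = 280.000
  d_R = (-0.10)·850 + (-0.30)·750 + (+0.70)·700 = 180.000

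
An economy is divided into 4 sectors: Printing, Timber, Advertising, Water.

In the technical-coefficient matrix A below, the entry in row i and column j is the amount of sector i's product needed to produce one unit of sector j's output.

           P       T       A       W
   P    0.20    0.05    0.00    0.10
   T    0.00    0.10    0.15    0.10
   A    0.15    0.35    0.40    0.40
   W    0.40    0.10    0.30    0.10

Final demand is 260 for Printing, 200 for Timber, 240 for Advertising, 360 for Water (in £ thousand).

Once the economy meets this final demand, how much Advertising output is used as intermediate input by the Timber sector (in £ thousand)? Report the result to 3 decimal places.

I − A =
  [   0.80    -0.05     0.00    -0.10]
  [   0.00     0.90    -0.15    -0.10]
  [  -0.15    -0.35     0.60    -0.40]
  [  -0.40    -0.10    -0.30     0.90]
Compute the cofactors C_ij = (−1)^(i+j)·(3×3 minor ij) of I−A; the adjugate is their transpose:
adj(I−A) = Cᵀ =
  [ 0.308250   0.037500   0.036750   0.054750]
  [ 0.072750   0.307500   0.126000   0.098250]
  [ 0.278000   0.286250   0.602000   0.330250]
  [ 0.237750   0.146250   0.231000   0.388875]
det(I−A) = Σ_j (I−A)_1j·C_1j = (0.80)(0.308250) + (-0.05)(0.072750) + (0.00)(0.278000) + (-0.10)(0.237750) = 0.2191875
(I − A)⁻¹ = adj(I−A) / det(I−A) ≈
  [   1.4063     0.1711     0.1677     0.2498]
  [   0.3319     1.4029     0.5749     0.4482]
  [   1.2683     1.3060     2.7465     1.5067]
  [   1.0847     0.6672     1.0539     1.7742]
First solve x = (I − A)⁻¹ d = adj(I−A)·d / det(I−A); in particular x_T = (0.072750·260 + 0.307500·200 + 0.126000·240 + 0.098250·360) / 0.2191875 = 146.025 / 0.2191875 ≈ 666.21044.
Intermediate flow from A to T: z_AT = a_AT · x_T = 0.35 × 146.025 / 0.2191875 = 51.10875 / 0.2191875 ≈ 233.174.

z_AT = 233.174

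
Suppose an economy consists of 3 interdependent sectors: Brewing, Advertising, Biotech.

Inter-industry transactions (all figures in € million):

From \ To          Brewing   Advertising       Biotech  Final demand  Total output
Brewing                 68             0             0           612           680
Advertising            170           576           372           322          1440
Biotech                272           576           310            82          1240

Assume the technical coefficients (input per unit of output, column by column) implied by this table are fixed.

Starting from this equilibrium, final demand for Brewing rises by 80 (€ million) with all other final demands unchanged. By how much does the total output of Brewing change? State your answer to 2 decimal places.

Technical coefficients a_ij = z_ij / X_j:
  a_11 = 68/680 = 0.10, a_21 = 170/680 = 0.25, a_31 = 272/680 = 0.40
  a_12 = 0/1440 = 0.00, a_22 = 576/1440 = 0.40, a_32 = 576/1440 = 0.40
  a_13 = 0/1240 = 0.00, a_23 = 372/1240 = 0.30, a_33 = 310/1240 = 0.25
I − A =
  [   0.90     0.00     0.00]
  [  -0.25     0.60    -0.30]
  [  -0.40    -0.40     0.75]
Cofactors of I−A, C_ij = (−1)^(i+j)·(minor ij) (rows/columns in the sector order above):
  C_11 = (0.60)(0.75) − (-0.30)(-0.40) = 0.3300
  C_12 = −[(-0.25)(0.75) − (-0.30)(-0.40)] = 0.3075
  C_13 = (-0.25)(-0.40) − (0.60)(-0.40) = 0.3400
  C_21 = −[(0.00)(0.75) − (0.00)(-0.40)] = 0.0000
  C_22 = (0.90)(0.75) − (0.00)(-0.40) = 0.6750
  C_23 = −[(0.90)(-0.40) − (0.00)(-0.40)] = 0.3600
  C_31 = (0.00)(-0.30) − (0.00)(0.60) = 0.0000
  C_32 = −[(0.90)(-0.30) − (0.00)(-0.25)] = 0.2700
  C_33 = (0.90)(0.60) − (0.00)(-0.25) = 0.5400
det(I−A) = Σ_j (I−A)_1j·C_1j = (0.90)(0.3300) + (0.00)(0.3075) + (0.00)(0.3400) = 0.2970
adj(I−A) = Cᵀ =
  [ 0.3300   0.0000   0.0000]
  [ 0.3075   0.6750   0.2700]
  [ 0.3400   0.3600   0.5400]
(I − A)⁻¹ = adj(I−A) / det(I−A) ≈
  [   1.1111     0.0000     0.0000]
  [   1.0354     2.2727     0.9091]
  [   1.1448     1.2121     1.8182]
Δx = (I − A)⁻¹ Δd with Δd having +80 in the Brewing component and 0 elsewhere.
So Δx_1 = L_11 · (+80), where L_11 = adj(I−A)_11 / det(I−A) = 0.3300 / 0.2970.
Δx_1 = 0.3300 × (+80) / 0.2970 = 26.40 / 0.2970 ≈ 88.89.

Δx_1 = 88.89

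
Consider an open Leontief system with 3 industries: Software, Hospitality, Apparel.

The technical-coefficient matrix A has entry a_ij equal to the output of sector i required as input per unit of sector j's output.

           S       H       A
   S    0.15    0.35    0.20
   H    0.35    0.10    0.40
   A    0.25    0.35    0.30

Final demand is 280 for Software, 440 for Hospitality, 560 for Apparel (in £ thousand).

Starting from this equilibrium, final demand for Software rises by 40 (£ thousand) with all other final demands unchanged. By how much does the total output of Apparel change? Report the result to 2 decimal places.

Δx_A = 61.44

I − A =
  [   0.85    -0.35    -0.20]
  [  -0.35     0.90    -0.40]
  [  -0.25    -0.35     0.70]
Cofactors of I−A, C_ij = (−1)^(i+j)·(minor ij) (rows/columns in the sector order above):
  C_11 = (0.90)(0.70) − (-0.40)(-0.35) = 0.4900
  C_12 = −[(-0.35)(0.70) − (-0.40)(-0.25)] = 0.3450
  C_13 = (-0.35)(-0.35) − (0.90)(-0.25) = 0.3475
  C_21 = −[(-0.35)(0.70) − (-0.20)(-0.35)] = 0.3150
  C_22 = (0.85)(0.70) − (-0.20)(-0.25) = 0.5450
  C_23 = −[(0.85)(-0.35) − (-0.35)(-0.25)] = 0.3850
  C_31 = (-0.35)(-0.40) − (-0.20)(0.90) = 0.3200
  C_32 = −[(0.85)(-0.40) − (-0.20)(-0.35)] = 0.4100
  C_33 = (0.85)(0.90) − (-0.35)(-0.35) = 0.6425
det(I−A) = Σ_j (I−A)_1j·C_1j = (0.85)(0.4900) + (-0.35)(0.3450) + (-0.20)(0.3475) = 0.22625
adj(I−A) = Cᵀ =
  [ 0.4900   0.3150   0.3200]
  [ 0.3450   0.5450   0.4100]
  [ 0.3475   0.3850   0.6425]
(I − A)⁻¹ = adj(I−A) / det(I−A) ≈
  [   2.1657     1.3923     1.4144]
  [   1.5249     2.4088     1.8122]
  [   1.5359     1.7017     2.8398]
Δx = (I − A)⁻¹ Δd with Δd having +40 in the Software component and 0 elsewhere.
So Δx_A = L_AS · (+40), where L_AS = adj(I−A)_AS / det(I−A) = 0.3475 / 0.22625.
Δx_A = 0.3475 × (+40) / 0.22625 = 13.90 / 0.22625 ≈ 61.44.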